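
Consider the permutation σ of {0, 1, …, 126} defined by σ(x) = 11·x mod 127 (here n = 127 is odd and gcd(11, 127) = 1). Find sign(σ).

Start at x=19: 19 → 82 → 13 → 16 → 49 → 31 → 87 → … (one orbit).
Cycle type of π: 63×2 + 1; total 3 cycles.
sign(π) = (−1)^{n − #cycles} = (−1)^{127−3} = (−1)^124 = +1.

+1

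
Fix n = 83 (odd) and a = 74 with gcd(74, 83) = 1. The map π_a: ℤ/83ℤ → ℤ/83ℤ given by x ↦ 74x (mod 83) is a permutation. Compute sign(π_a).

-1

Orbit of 13 under x↦74x: [13, 49, 57, 68, 52, 30, 62]… (length divides ord_83(74)).
Decompose π into cycles: lengths [82, 1] (2 cycles, including the fixed point 0).
With 2 cycles on 83 points, sign = (−1)^{83−2} = -1.
(74|83)_J = -1 (Zolotarev's lemma cross-check).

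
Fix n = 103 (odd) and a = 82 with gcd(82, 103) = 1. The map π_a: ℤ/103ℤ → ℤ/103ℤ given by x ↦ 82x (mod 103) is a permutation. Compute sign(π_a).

Orbit of 63 under x↦82x: [63, 16, 76, 52, 41, 66, 56]… (length divides ord_103(82)).
Decompose π into cycles: lengths [51, 51, 1] (3 cycles, including the fixed point 0).
With 3 cycles on 103 points, sign = (−1)^{103−3} = +1.
(82|103)_J = +1 (Zolotarev's lemma cross-check).

+1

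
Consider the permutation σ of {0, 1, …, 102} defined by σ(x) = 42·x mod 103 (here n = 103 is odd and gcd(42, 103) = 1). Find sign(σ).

-1

Orbit of 61 under x↦42x: [61, 90, 72, 37, 9, 69, 14]… (length divides ord_103(42)).
Decompose π into cycles: lengths [34, 34, 34, 1] (4 cycles, including the fixed point 0).
4 cycles on 103: each ℓ→(−1)^(ℓ−1), product (−1)^99 = -1.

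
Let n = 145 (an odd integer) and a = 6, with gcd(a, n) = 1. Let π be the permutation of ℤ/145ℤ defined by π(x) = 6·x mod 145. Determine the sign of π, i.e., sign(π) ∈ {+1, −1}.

Trace 36: π^k(36) = [36, 71, 136, 91, 111, 86, 81] for k=0..6.
The orbit structure of x ↦ 6x mod 145: 15 orbits of sizes [14, 14, 14, 14, 14, 14, 14, 14, 14, 14, 1, 1, 1, 1, 1].
With 15 cycles on 145 points, sign = (−1)^{145−15} = +1.

+1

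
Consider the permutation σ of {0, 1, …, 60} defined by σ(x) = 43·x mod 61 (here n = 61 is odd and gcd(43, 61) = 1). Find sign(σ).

-1

Start at x=35: 35 → 41 → 55 → 47 → 8 → 39 → 30 → … (one orbit).
The orbit structure of x ↦ 43x mod 61: 2 orbits of sizes [60, 1].
With 2 cycles on 61 points, sign = (−1)^{61−2} = -1.
Via Zolotarev, sign(π_{43}) = (43|61) = -1.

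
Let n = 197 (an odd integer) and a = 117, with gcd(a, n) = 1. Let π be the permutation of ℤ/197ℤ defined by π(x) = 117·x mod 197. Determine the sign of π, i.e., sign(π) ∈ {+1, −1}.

Orbit of 59 under x↦117x: [59, 8, 148, 177, 24, 50, 137]… (length divides ord_197(117)).
Decompose π into cycles: lengths [196, 1] (2 cycles, including the fixed point 0).
197 − 2 = 195 transpositions; sign(π) = (−1)^195 = -1.
Check: (117/197) = -1 by Zolotarev.

-1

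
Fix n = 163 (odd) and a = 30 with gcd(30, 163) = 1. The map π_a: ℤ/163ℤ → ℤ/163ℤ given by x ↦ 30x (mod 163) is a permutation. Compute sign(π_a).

-1

Trace 133: π^k(133) = [133, 78, 58, 110, 40, 59, 140] for k=0..6.
Cycle lengths of π_30 on ℤ/163ℤ: [18, 18, 18, 18, 18, 18, 18, 18, 18, 1]; 10 cycles in total.
Σ(ℓ_i−1) = 163−10 = 153; sign = (−1)^153 = -1.
Zolotarev: (30|163) = -1, matching the cycle-count sign.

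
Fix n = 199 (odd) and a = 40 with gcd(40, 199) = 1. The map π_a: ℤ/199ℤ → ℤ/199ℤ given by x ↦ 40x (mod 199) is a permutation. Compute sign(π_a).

+1

Orbit of 157 under x↦40x: [157, 111, 62, 92, 98, 139, 187]… (length divides ord_199(40)).
Cycle type of π: 33×6 + 1; total 7 cycles.
n − c = 199 − 7 = 192; sign = (−1)^192 = +1.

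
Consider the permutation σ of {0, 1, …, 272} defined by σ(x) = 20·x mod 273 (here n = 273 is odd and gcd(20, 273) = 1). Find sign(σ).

-1

Trace 41: π^k(41) = [41, 1, 20, 127, 83, 22, 167] for k=0..6.
Cycle type of π: 12×21 + 2×10 + 1; total 32 cycles.
32 cycles on 273: each ℓ→(−1)^(ℓ−1), product (−1)^241 = -1.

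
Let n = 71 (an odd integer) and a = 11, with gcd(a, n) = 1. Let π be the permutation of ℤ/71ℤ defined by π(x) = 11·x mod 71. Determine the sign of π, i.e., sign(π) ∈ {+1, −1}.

Trace 24: π^k(24) = [24, 51, 64, 65, 5, 55, 37] for k=0..6.
The orbit structure of x ↦ 11x mod 71: 2 orbits of sizes [70, 1].
With 2 cycles on 71 points, sign = (−1)^{71−2} = -1.

-1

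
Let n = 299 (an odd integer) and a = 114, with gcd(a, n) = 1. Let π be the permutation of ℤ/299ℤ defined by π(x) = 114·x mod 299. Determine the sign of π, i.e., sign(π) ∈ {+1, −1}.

-1

Trace 298: π^k(298) = [298, 185, 160, 1, 114, 139] for k=0..5.
The orbit structure of x ↦ 114x mod 299: 58 orbits of sizes [6, 6, 6, 6, 6, 6, 6, 6, 6, 6, 6, 6, 6, 6, 6, 6, 6, 6, 6, 6, 6, 6, 6, 6, 6, 6, 6, 6, 6, 6, 6, 6, 6, 6, 6, 6, 6, 6, 6, 6, 6, 6, 6, 6, 6, 6, 2, 2, 2, 2, 2, 2, 2, 2, 2, 2, 2, 1].
299 − 58 = 241 transpositions; sign(π) = (−1)^241 = -1.
Via Zolotarev, sign(π_{114}) = (114|299) = -1.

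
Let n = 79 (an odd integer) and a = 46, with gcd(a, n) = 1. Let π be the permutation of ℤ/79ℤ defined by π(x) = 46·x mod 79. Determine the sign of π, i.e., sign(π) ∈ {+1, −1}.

+1

Orbit of 64 under x↦46x: [64, 21, 18, 38, 10, 65, 67]… (length divides ord_79(46)).
7 cycles of lengths [13, 13, 13, 13, 13, 13, 1].
7 cycles on 79: each ℓ→(−1)^(ℓ−1), product (−1)^72 = +1.
(46|79)_J = +1 (Zolotarev's lemma cross-check).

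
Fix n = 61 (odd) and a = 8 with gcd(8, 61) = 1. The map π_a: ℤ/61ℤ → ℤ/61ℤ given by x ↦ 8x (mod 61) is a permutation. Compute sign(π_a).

-1

Trace 27: π^k(27) = [27, 33, 20, 38, 60, 53, 58] for k=0..6.
Decompose π into cycles: lengths [20, 20, 20, 1] (4 cycles, including the fixed point 0).
sign(π) = (−1)^{n − #cycles} = (−1)^{61−4} = (−1)^57 = -1.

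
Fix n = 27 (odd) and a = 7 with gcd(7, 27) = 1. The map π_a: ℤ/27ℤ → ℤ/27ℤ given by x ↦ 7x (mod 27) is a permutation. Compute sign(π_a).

+1

Start at x=16: 16 → 4 → 1 → 7 → 22 → 19 → 25 → … (one orbit).
7 cycles of lengths [9, 9, 3, 3, 1, 1, 1].
7 cycles on 27: each ℓ→(−1)^(ℓ−1), product (−1)^20 = +1.
Check: (7/27) = +1 by Zolotarev.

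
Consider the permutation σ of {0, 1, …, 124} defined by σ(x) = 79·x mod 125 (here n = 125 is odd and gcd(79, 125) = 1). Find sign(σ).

+1

Orbit of 106 under x↦79x: [106, 124, 46, 9, 86, 44, 101]… (length divides ord_125(79)).
Cycle type of π: 50×2 + 10×2 + 2×2 + 1; total 7 cycles.
n − c = 125 − 7 = 118; sign = (−1)^118 = +1.
Via Zolotarev, sign(π_{79}) = (79|125) = +1.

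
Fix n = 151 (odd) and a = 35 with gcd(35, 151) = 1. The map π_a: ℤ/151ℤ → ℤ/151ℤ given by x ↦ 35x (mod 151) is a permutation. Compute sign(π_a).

Orbit of 105 under x↦35x: [105, 51, 124, 112, 145, 92, 49]… (length divides ord_151(35)).
2 cycles of lengths [150, 1].
sign(π) = (−1)^{n − #cycles} = (−1)^{151−2} = (−1)^149 = -1.
Zolotarev: (35|151) = -1, matching the cycle-count sign.

-1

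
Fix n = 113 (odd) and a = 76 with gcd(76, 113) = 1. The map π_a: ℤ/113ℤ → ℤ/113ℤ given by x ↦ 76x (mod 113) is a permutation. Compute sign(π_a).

-1

Trace 63: π^k(63) = [63, 42, 28, 94, 25, 92, 99] for k=0..6.
2 cycles of lengths [112, 1].
Σ(ℓ_i−1) = 113−2 = 111; sign = (−1)^111 = -1.
Zolotarev: (76|113) = -1, matching the cycle-count sign.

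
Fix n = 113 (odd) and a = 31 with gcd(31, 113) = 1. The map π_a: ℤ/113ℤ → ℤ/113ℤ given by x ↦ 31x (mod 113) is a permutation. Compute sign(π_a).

+1

Trace 87: π^k(87) = [87, 98, 100, 49, 50, 81, 25] for k=0..6.
Cycle type of π: 56×2 + 1; total 3 cycles.
n − c = 113 − 3 = 110; sign = (−1)^110 = +1.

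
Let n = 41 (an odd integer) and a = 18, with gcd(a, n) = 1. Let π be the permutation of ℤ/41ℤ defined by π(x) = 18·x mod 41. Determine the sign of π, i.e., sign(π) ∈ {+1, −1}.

+1

Trace 16: π^k(16) = [16, 1, 18, 37, 10] for k=0..4.
The orbit structure of x ↦ 18x mod 41: 9 orbits of sizes [5, 5, 5, 5, 5, 5, 5, 5, 1].
9 cycles on 41: each ℓ→(−1)^(ℓ−1), product (−1)^32 = +1.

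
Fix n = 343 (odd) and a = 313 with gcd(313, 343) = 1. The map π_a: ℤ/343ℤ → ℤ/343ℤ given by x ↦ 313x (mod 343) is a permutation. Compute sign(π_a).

Start at x=79: 79 → 31 → 99 → 117 → 263 → 342 → 30 → … (one orbit).
Decompose π into cycles: lengths [42, 42, 42, 42, 42, 42, 42, 6, 6, 6, 6, 6, 6, 6, 6, 1] (16 cycles, including the fixed point 0).
Σ(ℓ_i−1) = 343−16 = 327; sign = (−1)^327 = -1.
Zolotarev: (313|343) = -1, matching the cycle-count sign.

-1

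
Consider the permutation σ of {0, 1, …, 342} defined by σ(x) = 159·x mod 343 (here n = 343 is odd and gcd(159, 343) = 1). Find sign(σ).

Orbit of 183 under x↦159x: [183, 285, 39, 27, 177, 17, 302]… (length divides ord_343(159)).
π_159 has 4 disjoint cycles with lengths [294, 42, 6, 1] on {0,…,342}.
With 4 cycles on 343 points, sign = (−1)^{343−4} = -1.
The Jacobi symbol (159|343) = -1 (Zolotarev) agrees.

-1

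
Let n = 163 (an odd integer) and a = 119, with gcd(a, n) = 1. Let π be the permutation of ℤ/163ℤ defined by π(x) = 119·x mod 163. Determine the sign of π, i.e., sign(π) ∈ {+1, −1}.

+1

Start at x=56: 56 → 144 → 21 → 54 → 69 → 61 → 87 → … (one orbit).
3 cycles of lengths [81, 81, 1].
Σ(ℓ_i−1) = 163−3 = 160; sign = (−1)^160 = +1.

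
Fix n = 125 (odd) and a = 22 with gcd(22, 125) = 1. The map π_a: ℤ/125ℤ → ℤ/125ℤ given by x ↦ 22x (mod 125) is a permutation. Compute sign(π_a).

Orbit of 72 under x↦22x: [72, 84, 98, 31, 57, 4, 88]… (length divides ord_125(22)).
Decompose π into cycles: lengths [100, 20, 4, 1] (4 cycles, including the fixed point 0).
n − c = 125 − 4 = 121; sign = (−1)^121 = -1.
Via Zolotarev, sign(π_{22}) = (22|125) = -1.

-1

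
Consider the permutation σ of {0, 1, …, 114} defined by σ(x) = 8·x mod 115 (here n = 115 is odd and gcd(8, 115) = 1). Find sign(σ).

Trace 6: π^k(6) = [6, 48, 39, 82, 81, 73, 9] for k=0..6.
The orbit structure of x ↦ 8x mod 115: 6 orbits of sizes [44, 44, 11, 11, 4, 1].
6 cycles on 115: each ℓ→(−1)^(ℓ−1), product (−1)^109 = -1.
(8|115)_J = -1 (Zolotarev's lemma cross-check).

-1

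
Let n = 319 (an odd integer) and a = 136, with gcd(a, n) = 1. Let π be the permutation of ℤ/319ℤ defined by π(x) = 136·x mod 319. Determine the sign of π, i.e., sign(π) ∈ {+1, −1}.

Start at x=82: 82 → 306 → 146 → 78 → 81 → 170 → 152 → … (one orbit).
Cycle lengths of π_136 on ℤ/319ℤ: [35, 35, 35, 35, 35, 35, 35, 35, 7, 7, 7, 7, 5, 5, 1]; 15 cycles in total.
With 15 cycles on 319 points, sign = (−1)^{319−15} = +1.

+1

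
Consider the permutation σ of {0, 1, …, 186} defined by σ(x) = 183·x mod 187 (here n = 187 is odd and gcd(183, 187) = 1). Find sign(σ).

Start at x=13: 13 → 135 → 21 → 103 → 149 → 152 → 140 → … (one orbit).
Cycle type of π: 20×8 + 10 + 4×4 + 1; total 14 cycles.
187 − 14 = 173 transpositions; sign(π) = (−1)^173 = -1.
Check: (183/187) = -1 by Zolotarev.

-1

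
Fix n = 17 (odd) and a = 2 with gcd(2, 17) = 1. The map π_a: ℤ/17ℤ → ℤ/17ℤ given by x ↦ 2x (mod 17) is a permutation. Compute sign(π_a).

+1

Trace 4: π^k(4) = [4, 8, 16, 15, 13, 9, 1] for k=0..6.
Cycle lengths of π_2 on ℤ/17ℤ: [8, 8, 1]; 3 cycles in total.
n − c = 17 − 3 = 14; sign = (−1)^14 = +1.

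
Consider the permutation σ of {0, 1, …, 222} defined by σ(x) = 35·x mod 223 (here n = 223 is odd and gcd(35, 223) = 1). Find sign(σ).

Trace 159: π^k(159) = [159, 213, 96, 15, 79, 89, 216] for k=0..6.
Decompose π into cycles: lengths [222, 1] (2 cycles, including the fixed point 0).
2 cycles on 223: each ℓ→(−1)^(ℓ−1), product (−1)^221 = -1.
(35|223)_J = -1 (Zolotarev's lemma cross-check).

-1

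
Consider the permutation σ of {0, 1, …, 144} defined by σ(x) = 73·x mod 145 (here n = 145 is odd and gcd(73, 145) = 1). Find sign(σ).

+1

Orbit of 4 under x↦73x: [4, 2, 1, 73, 109, 127, 136]… (length divides ord_145(73)).
Cycle type of π: 28×5 + 4 + 1; total 7 cycles.
7 cycles on 145: each ℓ→(−1)^(ℓ−1), product (−1)^138 = +1.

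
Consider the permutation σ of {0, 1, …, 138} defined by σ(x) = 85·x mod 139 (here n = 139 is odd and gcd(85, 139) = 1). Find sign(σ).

Trace 50: π^k(50) = [50, 80, 128, 38, 33, 25, 40] for k=0..6.
2 cycles of lengths [138, 1].
n − c = 139 − 2 = 137; sign = (−1)^137 = -1.

-1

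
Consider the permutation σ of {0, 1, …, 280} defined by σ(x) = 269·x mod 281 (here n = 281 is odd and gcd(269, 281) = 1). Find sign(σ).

Trace 200: π^k(200) = [200, 129, 138, 30, 202, 105, 145] for k=0..6.
The orbit structure of x ↦ 269x mod 281: 2 orbits of sizes [280, 1].
2 cycles on 281: each ℓ→(−1)^(ℓ−1), product (−1)^279 = -1.

-1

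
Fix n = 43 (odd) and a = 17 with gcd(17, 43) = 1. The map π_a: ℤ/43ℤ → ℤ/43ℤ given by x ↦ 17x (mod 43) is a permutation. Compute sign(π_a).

+1

Start at x=11: 11 → 15 → 40 → 35 → 36 → 10 → 41 → … (one orbit).
Decompose π into cycles: lengths [21, 21, 1] (3 cycles, including the fixed point 0).
With 3 cycles on 43 points, sign = (−1)^{43−3} = +1.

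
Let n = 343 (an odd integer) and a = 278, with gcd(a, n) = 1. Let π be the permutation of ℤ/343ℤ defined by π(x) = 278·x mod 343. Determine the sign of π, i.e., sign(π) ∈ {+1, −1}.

-1

Trace 148: π^k(148) = [148, 327, 11, 314, 170, 269, 8] for k=0..6.
4 cycles of lengths [294, 42, 6, 1].
4 cycles on 343: each ℓ→(−1)^(ℓ−1), product (−1)^339 = -1.
(278|343)_J = -1 (Zolotarev's lemma cross-check).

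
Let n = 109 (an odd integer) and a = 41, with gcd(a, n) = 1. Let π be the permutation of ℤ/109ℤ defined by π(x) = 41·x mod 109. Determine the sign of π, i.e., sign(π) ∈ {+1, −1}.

-1

Start at x=46: 46 → 33 → 45 → 101 → 108 → 68 → 63 → … (one orbit).
Cycle lengths of π_41 on ℤ/109ℤ: [12, 12, 12, 12, 12, 12, 12, 12, 12, 1]; 10 cycles in total.
Σ(ℓ_i−1) = 109−10 = 99; sign = (−1)^99 = -1.
Zolotarev: (41|109) = -1, matching the cycle-count sign.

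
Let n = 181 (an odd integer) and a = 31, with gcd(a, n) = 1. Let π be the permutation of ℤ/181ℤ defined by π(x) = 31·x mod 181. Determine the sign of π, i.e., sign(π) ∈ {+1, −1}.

-1

Trace 19: π^k(19) = [19, 46, 159, 42, 35, 180, 150] for k=0..6.
π_31 has 10 disjoint cycles with lengths [20, 20, 20, 20, 20, 20, 20, 20, 20, 1] on {0,…,180}.
10 cycles on 181: each ℓ→(−1)^(ℓ−1), product (−1)^171 = -1.
Check: (31/181) = -1 by Zolotarev.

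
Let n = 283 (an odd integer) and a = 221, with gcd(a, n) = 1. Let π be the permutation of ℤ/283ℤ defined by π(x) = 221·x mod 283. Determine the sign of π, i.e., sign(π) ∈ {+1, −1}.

-1

Start at x=150: 150 → 39 → 129 → 209 → 60 → 242 → 278 → … (one orbit).
Cycle type of π: 282 + 1; total 2 cycles.
With 2 cycles on 283 points, sign = (−1)^{283−2} = -1.
Via Zolotarev, sign(π_{221}) = (221|283) = -1.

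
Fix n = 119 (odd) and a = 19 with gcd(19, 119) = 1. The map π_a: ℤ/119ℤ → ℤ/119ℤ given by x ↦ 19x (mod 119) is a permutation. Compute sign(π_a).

Orbit of 83 under x↦19x: [83, 30, 94, 1, 19, 4, 76]… (length divides ord_119(19)).
8 cycles of lengths [24, 24, 24, 24, 8, 8, 6, 1].
With 8 cycles on 119 points, sign = (−1)^{119−8} = -1.
Zolotarev: (19|119) = -1, matching the cycle-count sign.

-1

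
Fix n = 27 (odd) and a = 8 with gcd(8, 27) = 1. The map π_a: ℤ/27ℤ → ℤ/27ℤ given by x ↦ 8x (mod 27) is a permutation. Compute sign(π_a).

Orbit of 19 under x↦8x: [19, 17, 1, 8, 10, 26]… (length divides ord_27(8)).
Cycle type of π: 6×3 + 2×4 + 1; total 8 cycles.
n − c = 27 − 8 = 19; sign = (−1)^19 = -1.
Via Zolotarev, sign(π_{8}) = (8|27) = -1.

-1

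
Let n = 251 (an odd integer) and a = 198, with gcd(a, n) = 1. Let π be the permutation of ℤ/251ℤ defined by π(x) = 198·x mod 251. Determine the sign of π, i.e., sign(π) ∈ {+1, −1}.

+1

Trace 222: π^k(222) = [222, 31, 114, 233, 201, 140, 110] for k=0..6.
The orbit structure of x ↦ 198x mod 251: 3 orbits of sizes [125, 125, 1].
Σ(ℓ_i−1) = 251−3 = 248; sign = (−1)^248 = +1.
Via Zolotarev, sign(π_{198}) = (198|251) = +1.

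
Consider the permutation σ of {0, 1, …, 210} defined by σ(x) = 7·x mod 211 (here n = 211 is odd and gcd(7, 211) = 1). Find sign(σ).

-1

Start at x=186: 186 → 36 → 41 → 76 → 110 → 137 → 115 → … (one orbit).
The orbit structure of x ↦ 7x mod 211: 2 orbits of sizes [210, 1].
Σ(ℓ_i−1) = 211−2 = 209; sign = (−1)^209 = -1.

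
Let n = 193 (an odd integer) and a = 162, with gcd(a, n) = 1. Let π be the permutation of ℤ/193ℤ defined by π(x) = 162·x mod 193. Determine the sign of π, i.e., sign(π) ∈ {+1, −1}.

+1

Trace 151: π^k(151) = [151, 144, 168, 3, 100, 181, 179] for k=0..6.
The orbit structure of x ↦ 162x mod 193: 3 orbits of sizes [96, 96, 1].
Σ(ℓ_i−1) = 193−3 = 190; sign = (−1)^190 = +1.
The Jacobi symbol (162|193) = +1 (Zolotarev) agrees.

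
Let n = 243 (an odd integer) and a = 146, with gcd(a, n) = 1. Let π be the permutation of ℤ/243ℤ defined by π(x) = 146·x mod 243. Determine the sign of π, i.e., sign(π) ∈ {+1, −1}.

Orbit of 106 under x↦146x: [106, 167, 82, 65, 13, 197, 88]… (length divides ord_243(146)).
The orbit structure of x ↦ 146x mod 243: 6 orbits of sizes [162, 54, 18, 6, 2, 1].
n − c = 243 − 6 = 237; sign = (−1)^237 = -1.
Check: (146/243) = -1 by Zolotarev.

-1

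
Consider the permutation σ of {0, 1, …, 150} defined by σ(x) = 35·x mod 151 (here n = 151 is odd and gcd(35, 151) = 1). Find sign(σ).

Trace 149: π^k(149) = [149, 81, 117, 18, 26, 4, 140] for k=0..6.
2 cycles of lengths [150, 1].
151 − 2 = 149 transpositions; sign(π) = (−1)^149 = -1.
Check: (35/151) = -1 by Zolotarev.

-1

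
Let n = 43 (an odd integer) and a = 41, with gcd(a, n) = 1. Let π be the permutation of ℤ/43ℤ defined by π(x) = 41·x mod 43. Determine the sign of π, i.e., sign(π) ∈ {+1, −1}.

Trace 35: π^k(35) = [35, 16, 11, 21, 1, 41, 4] for k=0..6.
Cycle type of π: 7×6 + 1; total 7 cycles.
7 cycles on 43: each ℓ→(−1)^(ℓ−1), product (−1)^36 = +1.
Via Zolotarev, sign(π_{41}) = (41|43) = +1.

+1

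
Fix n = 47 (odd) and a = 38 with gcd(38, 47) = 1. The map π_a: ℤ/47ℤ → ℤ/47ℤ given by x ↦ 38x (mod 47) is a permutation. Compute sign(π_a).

-1

Start at x=27: 27 → 39 → 25 → 10 → 4 → 11 → 42 → … (one orbit).
Decompose π into cycles: lengths [46, 1] (2 cycles, including the fixed point 0).
n − c = 47 − 2 = 45; sign = (−1)^45 = -1.
Check: (38/47) = -1 by Zolotarev.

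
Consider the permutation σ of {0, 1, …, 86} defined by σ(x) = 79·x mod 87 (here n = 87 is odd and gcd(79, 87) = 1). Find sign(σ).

-1

Orbit of 16 under x↦79x: [16, 46, 67, 73, 25, 61, 34]… (length divides ord_87(79)).
The orbit structure of x ↦ 79x mod 87: 6 orbits of sizes [28, 28, 28, 1, 1, 1].
87 − 6 = 81 transpositions; sign(π) = (−1)^81 = -1.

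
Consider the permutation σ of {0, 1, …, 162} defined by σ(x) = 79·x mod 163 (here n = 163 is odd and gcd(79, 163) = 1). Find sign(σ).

-1

Start at x=148: 148 → 119 → 110 → 51 → 117 → 115 → 120 → … (one orbit).
Cycle lengths of π_79 on ℤ/163ℤ: [162, 1]; 2 cycles in total.
With 2 cycles on 163 points, sign = (−1)^{163−2} = -1.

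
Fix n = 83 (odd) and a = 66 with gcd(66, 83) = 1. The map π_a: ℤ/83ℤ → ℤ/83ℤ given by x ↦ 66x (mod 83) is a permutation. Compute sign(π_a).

Start at x=39: 39 → 1 → 66 → 40 → 67 → 23 → 24 → … (one orbit).
2 cycles of lengths [82, 1].
n − c = 83 − 2 = 81; sign = (−1)^81 = -1.
(66|83)_J = -1 (Zolotarev's lemma cross-check).

-1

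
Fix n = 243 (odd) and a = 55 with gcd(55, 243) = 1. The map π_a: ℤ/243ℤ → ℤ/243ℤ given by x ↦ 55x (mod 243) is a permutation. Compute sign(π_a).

+1

Orbit of 190 under x↦55x: [190, 1, 55, 109, 163, 217, 28]… (length divides ord_243(55)).
π_55 has 63 disjoint cycles with lengths [9, 9, 9, 9, 9, 9, 9, 9, 9, 9, 9, 9, 9, 9, 9, 9, 9, 9, 3, 3, 3, 3, 3, 3, 3, 3, 3, 3, 3, 3, 3, 3, 3, 3, 3, 3, 1, 1, 1, 1, 1, 1, 1, 1, 1, 1, 1, 1, 1, 1, 1, 1, 1, 1, 1, 1, 1, 1, 1, 1, 1, 1, 1] on {0,…,242}.
243 − 63 = 180 transpositions; sign(π) = (−1)^180 = +1.
(55|243)_J = +1 (Zolotarev's lemma cross-check).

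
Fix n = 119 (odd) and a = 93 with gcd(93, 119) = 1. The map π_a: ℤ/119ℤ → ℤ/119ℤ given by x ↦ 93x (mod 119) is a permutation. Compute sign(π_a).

Orbit of 106 under x↦93x: [106, 100, 18, 8, 30, 53, 50]… (length divides ord_119(93)).
π_93 has 9 disjoint cycles with lengths [24, 24, 24, 24, 8, 8, 3, 3, 1] on {0,…,118}.
sign(π) = (−1)^{n − #cycles} = (−1)^{119−9} = (−1)^110 = +1.

+1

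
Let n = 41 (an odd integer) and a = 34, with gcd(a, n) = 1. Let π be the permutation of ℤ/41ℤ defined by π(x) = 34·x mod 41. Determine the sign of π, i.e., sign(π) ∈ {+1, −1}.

-1

Orbit of 38 under x↦34x: [38, 21, 17, 4, 13, 32, 22]… (length divides ord_41(34)).
Decompose π into cycles: lengths [40, 1] (2 cycles, including the fixed point 0).
With 2 cycles on 41 points, sign = (−1)^{41−2} = -1.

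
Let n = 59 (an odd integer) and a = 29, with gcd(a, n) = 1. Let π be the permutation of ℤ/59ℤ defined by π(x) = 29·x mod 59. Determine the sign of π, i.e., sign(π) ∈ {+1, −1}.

+1

Orbit of 9 under x↦29x: [9, 25, 17, 21, 19, 20, 49]… (length divides ord_59(29)).
3 cycles of lengths [29, 29, 1].
59 − 3 = 56 transpositions; sign(π) = (−1)^56 = +1.
Via Zolotarev, sign(π_{29}) = (29|59) = +1.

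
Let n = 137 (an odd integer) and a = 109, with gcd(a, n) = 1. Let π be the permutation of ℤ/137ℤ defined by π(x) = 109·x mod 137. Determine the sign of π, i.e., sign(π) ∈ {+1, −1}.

Trace 81: π^k(81) = [81, 61, 73, 11, 103, 130, 59] for k=0..6.
Cycle type of π: 68×2 + 1; total 3 cycles.
sign(π) = (−1)^{n − #cycles} = (−1)^{137−3} = (−1)^134 = +1.
The Jacobi symbol (109|137) = +1 (Zolotarev) agrees.

+1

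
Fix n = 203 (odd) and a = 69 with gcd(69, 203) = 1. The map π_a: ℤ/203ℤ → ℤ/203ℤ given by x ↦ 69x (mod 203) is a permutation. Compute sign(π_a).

Trace 197: π^k(197) = [197, 195, 57, 76, 169, 90, 120] for k=0..6.
π_69 has 11 disjoint cycles with lengths [28, 28, 28, 28, 28, 28, 28, 2, 2, 2, 1] on {0,…,202}.
sign(π) = (−1)^{n − #cycles} = (−1)^{203−11} = (−1)^192 = +1.
(69|203)_J = +1 (Zolotarev's lemma cross-check).

+1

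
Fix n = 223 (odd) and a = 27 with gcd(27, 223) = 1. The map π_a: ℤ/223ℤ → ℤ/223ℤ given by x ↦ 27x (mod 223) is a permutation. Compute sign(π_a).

-1

Trace 56: π^k(56) = [56, 174, 15, 182, 8, 216, 34] for k=0..6.
Cycle lengths of π_27 on ℤ/223ℤ: [74, 74, 74, 1]; 4 cycles in total.
Σ(ℓ_i−1) = 223−4 = 219; sign = (−1)^219 = -1.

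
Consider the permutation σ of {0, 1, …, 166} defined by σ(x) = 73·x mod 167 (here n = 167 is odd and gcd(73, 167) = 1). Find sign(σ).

-1

Trace 82: π^k(82) = [82, 141, 106, 56, 80, 162, 136] for k=0..6.
Cycle type of π: 166 + 1; total 2 cycles.
sign(π) = (−1)^{n − #cycles} = (−1)^{167−2} = (−1)^165 = -1.
The Jacobi symbol (73|167) = -1 (Zolotarev) agrees.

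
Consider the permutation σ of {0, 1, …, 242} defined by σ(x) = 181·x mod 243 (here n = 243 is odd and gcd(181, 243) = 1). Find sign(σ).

Start at x=37: 37 → 136 → 73 → 91 → 190 → 127 → 145 → … (one orbit).
27 cycles of lengths [27, 27, 27, 27, 27, 27, 9, 9, 9, 9, 9, 9, 3, 3, 3, 3, 3, 3, 1, 1, 1, 1, 1, 1, 1, 1, 1].
243 − 27 = 216 transpositions; sign(π) = (−1)^216 = +1.

+1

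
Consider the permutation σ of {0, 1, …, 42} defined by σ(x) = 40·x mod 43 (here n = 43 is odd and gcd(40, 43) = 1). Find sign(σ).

+1

Orbit of 25 under x↦40x: [25, 11, 10, 13, 4, 31, 36]… (length divides ord_43(40)).
The orbit structure of x ↦ 40x mod 43: 3 orbits of sizes [21, 21, 1].
n − c = 43 − 3 = 40; sign = (−1)^40 = +1.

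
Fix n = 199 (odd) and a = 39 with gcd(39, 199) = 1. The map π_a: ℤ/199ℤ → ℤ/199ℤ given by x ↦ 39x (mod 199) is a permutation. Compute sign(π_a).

-1

Trace 9: π^k(9) = [9, 152, 157, 153, 196, 82, 14] for k=0..6.
Cycle type of π: 198 + 1; total 2 cycles.
n − c = 199 − 2 = 197; sign = (−1)^197 = -1.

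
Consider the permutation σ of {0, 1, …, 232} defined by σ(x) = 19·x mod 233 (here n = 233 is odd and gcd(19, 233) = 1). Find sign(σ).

Trace 204: π^k(204) = [204, 148, 16, 71, 184, 1, 19] for k=0..6.
Cycle type of π: 29×8 + 1; total 9 cycles.
233 − 9 = 224 transpositions; sign(π) = (−1)^224 = +1.

+1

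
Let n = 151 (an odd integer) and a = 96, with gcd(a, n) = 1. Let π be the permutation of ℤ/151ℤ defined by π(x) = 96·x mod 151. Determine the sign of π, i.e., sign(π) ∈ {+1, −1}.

-1

Start at x=116: 116 → 113 → 127 → 112 → 31 → 107 → 4 → … (one orbit).
2 cycles of lengths [150, 1].
n − c = 151 − 2 = 149; sign = (−1)^149 = -1.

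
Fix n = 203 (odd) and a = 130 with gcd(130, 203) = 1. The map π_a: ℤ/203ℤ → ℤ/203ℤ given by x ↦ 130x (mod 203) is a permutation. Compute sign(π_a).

-1

Trace 81: π^k(81) = [81, 177, 71, 95, 170, 176, 144] for k=0..6.
Cycle type of π: 84×2 + 28 + 3×2 + 1; total 6 cycles.
Σ(ℓ_i−1) = 203−6 = 197; sign = (−1)^197 = -1.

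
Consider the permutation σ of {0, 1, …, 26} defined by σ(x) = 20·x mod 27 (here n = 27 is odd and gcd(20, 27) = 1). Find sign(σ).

-1

Start at x=23: 23 → 1 → 20 → 22 → 8 → 25 → 14 → … (one orbit).
Cycle type of π: 18 + 6 + 2 + 1; total 4 cycles.
n − c = 27 − 4 = 23; sign = (−1)^23 = -1.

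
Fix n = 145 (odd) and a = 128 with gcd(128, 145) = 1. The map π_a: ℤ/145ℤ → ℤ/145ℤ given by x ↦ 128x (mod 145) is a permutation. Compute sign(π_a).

Start at x=128: 128 → 144 → 17 → 1 → 128 (one orbit).
The orbit structure of x ↦ 128x mod 145: 37 orbits of sizes [4, 4, 4, 4, 4, 4, 4, 4, 4, 4, 4, 4, 4, 4, 4, 4, 4, 4, 4, 4, 4, 4, 4, 4, 4, 4, 4, 4, 4, 4, 4, 4, 4, 4, 4, 4, 1].
145 − 37 = 108 transpositions; sign(π) = (−1)^108 = +1.

+1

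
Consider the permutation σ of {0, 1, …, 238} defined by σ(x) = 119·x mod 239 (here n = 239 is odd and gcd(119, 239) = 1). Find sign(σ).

Trace 78: π^k(78) = [78, 200, 139, 50, 214, 132, 173] for k=0..6.
2 cycles of lengths [238, 1].
With 2 cycles on 239 points, sign = (−1)^{239−2} = -1.

-1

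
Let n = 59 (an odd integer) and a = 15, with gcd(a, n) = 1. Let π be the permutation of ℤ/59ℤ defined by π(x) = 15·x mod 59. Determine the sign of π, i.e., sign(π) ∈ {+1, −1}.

+1

Trace 3: π^k(3) = [3, 45, 26, 36, 9, 17, 19] for k=0..6.
Decompose π into cycles: lengths [29, 29, 1] (3 cycles, including the fixed point 0).
sign(π) = (−1)^{n − #cycles} = (−1)^{59−3} = (−1)^56 = +1.
(15|59)_J = +1 (Zolotarev's lemma cross-check).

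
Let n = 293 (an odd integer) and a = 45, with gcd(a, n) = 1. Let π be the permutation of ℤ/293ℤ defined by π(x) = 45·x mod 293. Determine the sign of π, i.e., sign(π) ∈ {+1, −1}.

-1

Orbit of 141 under x↦45x: [141, 192, 143, 282, 91, 286, 271]… (length divides ord_293(45)).
Cycle lengths of π_45 on ℤ/293ℤ: [292, 1]; 2 cycles in total.
2 cycles on 293: each ℓ→(−1)^(ℓ−1), product (−1)^291 = -1.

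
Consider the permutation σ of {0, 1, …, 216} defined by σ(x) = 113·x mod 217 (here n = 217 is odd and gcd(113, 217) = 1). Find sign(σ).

Orbit of 183 under x↦113x: [183, 64, 71, 211, 190, 204, 50]… (length divides ord_217(113)).
The orbit structure of x ↦ 113x mod 217: 21 orbits of sizes [15, 15, 15, 15, 15, 15, 15, 15, 15, 15, 15, 15, 15, 15, 1, 1, 1, 1, 1, 1, 1].
sign(π) = (−1)^{n − #cycles} = (−1)^{217−21} = (−1)^196 = +1.

+1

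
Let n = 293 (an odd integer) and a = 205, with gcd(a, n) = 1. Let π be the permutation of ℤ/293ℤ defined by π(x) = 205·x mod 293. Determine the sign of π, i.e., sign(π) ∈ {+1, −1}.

Trace 262: π^k(262) = [262, 91, 196, 39, 84, 226, 36] for k=0..6.
5 cycles of lengths [73, 73, 73, 73, 1].
sign(π) = (−1)^{n − #cycles} = (−1)^{293−5} = (−1)^288 = +1.

+1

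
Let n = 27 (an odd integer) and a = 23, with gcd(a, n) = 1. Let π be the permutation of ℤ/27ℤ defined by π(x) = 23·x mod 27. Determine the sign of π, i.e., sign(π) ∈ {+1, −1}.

Orbit of 20 under x↦23x: [20, 1, 23, 16, 17, 13, 2]… (length divides ord_27(23)).
Cycle lengths of π_23 on ℤ/27ℤ: [18, 6, 2, 1]; 4 cycles in total.
n − c = 27 − 4 = 23; sign = (−1)^23 = -1.
Check: (23/27) = -1 by Zolotarev.

-1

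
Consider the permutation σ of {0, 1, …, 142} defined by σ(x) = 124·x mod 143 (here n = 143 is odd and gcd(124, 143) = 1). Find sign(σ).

-1

Trace 113: π^k(113) = [113, 141, 38, 136, 133, 47, 108] for k=0..6.
The orbit structure of x ↦ 124x mod 143: 6 orbits of sizes [60, 60, 12, 5, 5, 1].
Σ(ℓ_i−1) = 143−6 = 137; sign = (−1)^137 = -1.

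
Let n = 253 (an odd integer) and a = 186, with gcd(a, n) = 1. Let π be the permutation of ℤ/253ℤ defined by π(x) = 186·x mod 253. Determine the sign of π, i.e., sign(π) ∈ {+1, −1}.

Start at x=197: 197 → 210 → 98 → 12 → 208 → 232 → 142 → … (one orbit).
Cycle type of π: 22×10 + 11×2 + 2×5 + 1; total 18 cycles.
n − c = 253 − 18 = 235; sign = (−1)^235 = -1.
Zolotarev: (186|253) = -1, matching the cycle-count sign.

-1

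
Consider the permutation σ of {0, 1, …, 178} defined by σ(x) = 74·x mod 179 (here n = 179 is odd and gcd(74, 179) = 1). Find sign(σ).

Orbit of 36 under x↦74x: [36, 158, 57, 101, 135, 145, 169]… (length divides ord_179(74)).
Cycle lengths of π_74 on ℤ/179ℤ: [89, 89, 1]; 3 cycles in total.
With 3 cycles on 179 points, sign = (−1)^{179−3} = +1.
Check: (74/179) = +1 by Zolotarev.

+1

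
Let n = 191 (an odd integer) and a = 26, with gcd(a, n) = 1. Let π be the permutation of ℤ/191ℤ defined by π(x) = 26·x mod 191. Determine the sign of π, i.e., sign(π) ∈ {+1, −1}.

+1

Orbit of 32 under x↦26x: [32, 68, 49, 128, 81, 5, 130]… (length divides ord_191(26)).
Decompose π into cycles: lengths [95, 95, 1] (3 cycles, including the fixed point 0).
Σ(ℓ_i−1) = 191−3 = 188; sign = (−1)^188 = +1.
Via Zolotarev, sign(π_{26}) = (26|191) = +1.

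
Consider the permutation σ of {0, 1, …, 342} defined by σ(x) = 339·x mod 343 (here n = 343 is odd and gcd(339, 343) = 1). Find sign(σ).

-1

Trace 207: π^k(207) = [207, 201, 225, 129, 170, 6, 319] for k=0..6.
4 cycles of lengths [294, 42, 6, 1].
With 4 cycles on 343 points, sign = (−1)^{343−4} = -1.
Check: (339/343) = -1 by Zolotarev.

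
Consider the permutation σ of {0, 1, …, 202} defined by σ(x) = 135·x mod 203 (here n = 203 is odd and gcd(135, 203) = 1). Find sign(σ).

-1

Trace 32: π^k(32) = [32, 57, 184, 74, 43, 121, 95] for k=0..6.
The orbit structure of x ↦ 135x mod 203: 6 orbits of sizes [84, 84, 28, 3, 3, 1].
n − c = 203 − 6 = 197; sign = (−1)^197 = -1.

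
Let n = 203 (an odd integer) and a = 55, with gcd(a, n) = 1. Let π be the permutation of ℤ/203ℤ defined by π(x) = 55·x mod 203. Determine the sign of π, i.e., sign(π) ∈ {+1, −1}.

+1

Start at x=64: 64 → 69 → 141 → 41 → 22 → 195 → 169 → … (one orbit).
11 cycles of lengths [28, 28, 28, 28, 28, 28, 28, 2, 2, 2, 1].
11 cycles on 203: each ℓ→(−1)^(ℓ−1), product (−1)^192 = +1.
Check: (55/203) = +1 by Zolotarev.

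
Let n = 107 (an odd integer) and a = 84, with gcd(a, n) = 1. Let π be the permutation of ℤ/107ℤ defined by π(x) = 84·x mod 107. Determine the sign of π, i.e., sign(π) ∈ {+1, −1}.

Start at x=11: 11 → 68 → 41 → 20 → 75 → 94 → 85 → … (one orbit).
Cycle type of π: 106 + 1; total 2 cycles.
Σ(ℓ_i−1) = 107−2 = 105; sign = (−1)^105 = -1.

-1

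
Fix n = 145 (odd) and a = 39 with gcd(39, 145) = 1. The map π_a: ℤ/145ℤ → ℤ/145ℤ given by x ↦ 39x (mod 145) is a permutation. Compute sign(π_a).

-1

Orbit of 19 under x↦39x: [19, 16, 44, 121, 79, 36, 99]… (length divides ord_145(39)).
Decompose π into cycles: lengths [28, 28, 28, 28, 28, 2, 2, 1] (8 cycles, including the fixed point 0).
With 8 cycles on 145 points, sign = (−1)^{145−8} = -1.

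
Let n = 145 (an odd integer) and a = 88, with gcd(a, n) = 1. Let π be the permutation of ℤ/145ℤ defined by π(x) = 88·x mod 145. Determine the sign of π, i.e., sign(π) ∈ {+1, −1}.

Trace 88: π^k(88) = [88, 59, 117, 1] for k=0..3.
Cycle type of π: 4×29 + 1×29; total 58 cycles.
n − c = 145 − 58 = 87; sign = (−1)^87 = -1.
(88|145)_J = -1 (Zolotarev's lemma cross-check).

-1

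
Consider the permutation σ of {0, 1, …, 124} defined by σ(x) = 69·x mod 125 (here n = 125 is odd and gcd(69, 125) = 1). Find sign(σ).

+1

Start at x=81: 81 → 89 → 16 → 104 → 51 → 19 → 61 → … (one orbit).
Cycle lengths of π_69 on ℤ/125ℤ: [50, 50, 10, 10, 2, 2, 1]; 7 cycles in total.
125 − 7 = 118 transpositions; sign(π) = (−1)^118 = +1.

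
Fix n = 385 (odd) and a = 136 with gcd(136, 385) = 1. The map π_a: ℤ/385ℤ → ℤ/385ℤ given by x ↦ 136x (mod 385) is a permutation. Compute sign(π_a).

-1

Orbit of 311 under x↦136x: [311, 331, 356, 291, 306, 36, 276]… (length divides ord_385(136)).
Cycle lengths of π_136 on ℤ/385ℤ: [30, 30, 30, 30, 30, 30, 30, 30, 30, 30, 6, 6, 6, 6, 6, 5, 5, 5, 5, 5, 5, 5, 5, 5, 5, 1, 1, 1, 1, 1]; 30 cycles in total.
With 30 cycles on 385 points, sign = (−1)^{385−30} = -1.
Check: (136/385) = -1 by Zolotarev.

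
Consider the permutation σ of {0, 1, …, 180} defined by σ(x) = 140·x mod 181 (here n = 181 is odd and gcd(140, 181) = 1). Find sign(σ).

Orbit of 40 under x↦140x: [40, 170, 89, 152, 103, 121, 107]… (length divides ord_181(140)).
2 cycles of lengths [180, 1].
Σ(ℓ_i−1) = 181−2 = 179; sign = (−1)^179 = -1.
Via Zolotarev, sign(π_{140}) = (140|181) = -1.

-1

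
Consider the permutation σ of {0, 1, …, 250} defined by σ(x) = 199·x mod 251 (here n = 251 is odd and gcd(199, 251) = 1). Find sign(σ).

Trace 5: π^k(5) = [5, 242, 217, 11, 181, 126, 225] for k=0..6.
Cycle type of π: 250 + 1; total 2 cycles.
Σ(ℓ_i−1) = 251−2 = 249; sign = (−1)^249 = -1.
Check: (199/251) = -1 by Zolotarev.

-1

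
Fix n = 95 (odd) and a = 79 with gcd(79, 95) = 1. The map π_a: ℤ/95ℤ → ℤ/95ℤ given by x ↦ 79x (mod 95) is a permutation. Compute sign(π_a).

-1

Trace 36: π^k(36) = [36, 89, 1, 79, 66, 84, 81] for k=0..6.
π_79 has 8 disjoint cycles with lengths [18, 18, 18, 18, 18, 2, 2, 1] on {0,…,94}.
Σ(ℓ_i−1) = 95−8 = 87; sign = (−1)^87 = -1.
Via Zolotarev, sign(π_{79}) = (79|95) = -1.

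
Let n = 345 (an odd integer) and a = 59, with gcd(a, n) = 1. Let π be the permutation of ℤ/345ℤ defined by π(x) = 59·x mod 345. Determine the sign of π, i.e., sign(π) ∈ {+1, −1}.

-1

Trace 301: π^k(301) = [301, 164, 16, 254, 151, 284, 196] for k=0..6.
Decompose π into cycles: lengths [22, 22, 22, 22, 22, 22, 22, 22, 22, 22, 22, 22, 22, 22, 11, 11, 2, 2, 2, 2, 2, 2, 2, 1] (24 cycles, including the fixed point 0).
345 − 24 = 321 transpositions; sign(π) = (−1)^321 = -1.
Zolotarev: (59|345) = -1, matching the cycle-count sign.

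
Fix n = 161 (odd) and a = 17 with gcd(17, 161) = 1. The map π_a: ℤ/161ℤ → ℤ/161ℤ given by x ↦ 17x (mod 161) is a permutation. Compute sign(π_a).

+1

Orbit of 89 under x↦17x: [89, 64, 122, 142, 160, 144, 33]… (length divides ord_161(17)).
The orbit structure of x ↦ 17x mod 161: 5 orbits of sizes [66, 66, 22, 6, 1].
sign(π) = (−1)^{n − #cycles} = (−1)^{161−5} = (−1)^156 = +1.
Zolotarev: (17|161) = +1, matching the cycle-count sign.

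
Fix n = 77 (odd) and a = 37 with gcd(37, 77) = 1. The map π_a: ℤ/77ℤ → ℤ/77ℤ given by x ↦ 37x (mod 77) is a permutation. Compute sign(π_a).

+1

Orbit of 53 under x↦37x: [53, 36, 23, 4, 71, 9, 25]… (length divides ord_77(37)).
9 cycles of lengths [15, 15, 15, 15, 5, 5, 3, 3, 1].
9 cycles on 77: each ℓ→(−1)^(ℓ−1), product (−1)^68 = +1.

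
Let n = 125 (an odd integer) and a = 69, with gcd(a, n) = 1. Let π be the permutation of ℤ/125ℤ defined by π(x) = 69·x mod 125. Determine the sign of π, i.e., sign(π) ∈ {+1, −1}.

+1

Orbit of 64 under x↦69x: [64, 41, 79, 76, 119, 86, 59]… (length divides ord_125(69)).
π_69 has 7 disjoint cycles with lengths [50, 50, 10, 10, 2, 2, 1] on {0,…,124}.
7 cycles on 125: each ℓ→(−1)^(ℓ−1), product (−1)^118 = +1.
Check: (69/125) = +1 by Zolotarev.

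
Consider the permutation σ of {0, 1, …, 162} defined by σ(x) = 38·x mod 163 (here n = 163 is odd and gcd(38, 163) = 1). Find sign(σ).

Start at x=38: 38 → 140 → 104 → 40 → 53 → 58 → 85 → … (one orbit).
19 cycles of lengths [9, 9, 9, 9, 9, 9, 9, 9, 9, 9, 9, 9, 9, 9, 9, 9, 9, 9, 1].
Σ(ℓ_i−1) = 163−19 = 144; sign = (−1)^144 = +1.

+1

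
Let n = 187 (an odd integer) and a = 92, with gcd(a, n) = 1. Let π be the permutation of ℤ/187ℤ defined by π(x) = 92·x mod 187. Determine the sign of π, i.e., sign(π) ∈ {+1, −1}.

Orbit of 37 under x↦92x: [37, 38, 130, 179, 12, 169, 27]… (length divides ord_187(92)).
π_92 has 6 disjoint cycles with lengths [80, 80, 16, 5, 5, 1] on {0,…,186}.
With 6 cycles on 187 points, sign = (−1)^{187−6} = -1.
Check: (92/187) = -1 by Zolotarev.

-1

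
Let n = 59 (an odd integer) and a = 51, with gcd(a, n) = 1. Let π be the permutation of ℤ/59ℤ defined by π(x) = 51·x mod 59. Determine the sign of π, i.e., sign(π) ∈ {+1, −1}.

Trace 20: π^k(20) = [20, 17, 41, 26, 28, 12, 22] for k=0..6.
Decompose π into cycles: lengths [29, 29, 1] (3 cycles, including the fixed point 0).
sign(π) = (−1)^{n − #cycles} = (−1)^{59−3} = (−1)^56 = +1.
Via Zolotarev, sign(π_{51}) = (51|59) = +1.

+1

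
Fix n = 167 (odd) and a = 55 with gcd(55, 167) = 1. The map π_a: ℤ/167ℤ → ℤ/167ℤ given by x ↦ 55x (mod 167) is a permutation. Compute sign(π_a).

-1

Start at x=121: 121 → 142 → 128 → 26 → 94 → 160 → 116 → … (one orbit).
2 cycles of lengths [166, 1].
With 2 cycles on 167 points, sign = (−1)^{167−2} = -1.
Check: (55/167) = -1 by Zolotarev.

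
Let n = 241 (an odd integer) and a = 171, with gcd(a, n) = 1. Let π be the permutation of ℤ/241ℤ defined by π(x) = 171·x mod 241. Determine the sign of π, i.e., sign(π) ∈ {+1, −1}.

Trace 163: π^k(163) = [163, 158, 26, 108, 152, 205, 110] for k=0..6.
Decompose π into cycles: lengths [240, 1] (2 cycles, including the fixed point 0).
n − c = 241 − 2 = 239; sign = (−1)^239 = -1.
Check: (171/241) = -1 by Zolotarev.

-1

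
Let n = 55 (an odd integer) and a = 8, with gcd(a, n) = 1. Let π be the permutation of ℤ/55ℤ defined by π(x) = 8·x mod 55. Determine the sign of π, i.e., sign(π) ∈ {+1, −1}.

+1

Trace 17: π^k(17) = [17, 26, 43, 14, 2, 16, 18] for k=0..6.
The orbit structure of x ↦ 8x mod 55: 5 orbits of sizes [20, 20, 10, 4, 1].
55 − 5 = 50 transpositions; sign(π) = (−1)^50 = +1.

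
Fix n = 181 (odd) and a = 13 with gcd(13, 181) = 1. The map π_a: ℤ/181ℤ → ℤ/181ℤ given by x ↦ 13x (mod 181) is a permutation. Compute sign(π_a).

Start at x=42: 42 → 3 → 39 → 145 → 75 → 70 → 5 → … (one orbit).
The orbit structure of x ↦ 13x mod 181: 5 orbits of sizes [45, 45, 45, 45, 1].
181 − 5 = 176 transpositions; sign(π) = (−1)^176 = +1.
Via Zolotarev, sign(π_{13}) = (13|181) = +1.

+1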